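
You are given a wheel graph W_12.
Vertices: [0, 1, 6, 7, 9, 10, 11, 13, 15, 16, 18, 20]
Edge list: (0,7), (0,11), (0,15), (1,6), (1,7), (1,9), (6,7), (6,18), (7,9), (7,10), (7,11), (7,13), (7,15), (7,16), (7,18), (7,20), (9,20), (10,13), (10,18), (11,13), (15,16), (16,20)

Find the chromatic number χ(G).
Clique number ω(G) = 3 (lower bound: χ ≥ ω).
Odd cycle [18, 6, 1, 9, 20, 16, 15, 0, 11, 13, 10] needs 3 colors (χ ≥ 3).
Vertex 7 is adjacent to every vertex of [0, 1, 6, 9, 10, 11, 13, 15, 16, 18, 20], which already need 3 colors among themselves, so 7 needs a new color (χ ≥ 4).
The coloring below uses 4 colors, so χ(G) = 4.
A valid 4-coloring: color 1: [7]; color 2: [1, 13, 15, 18, 20]; color 3: [0, 6, 9, 10, 16]; color 4: [11].

χ(G) = 4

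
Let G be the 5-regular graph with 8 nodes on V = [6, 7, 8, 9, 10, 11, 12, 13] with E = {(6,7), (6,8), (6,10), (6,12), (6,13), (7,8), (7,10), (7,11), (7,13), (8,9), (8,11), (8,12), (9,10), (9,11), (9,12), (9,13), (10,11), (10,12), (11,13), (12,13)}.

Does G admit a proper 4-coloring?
A valid 4-coloring: color 1: [6, 11]; color 2: [7, 12]; color 3: [8, 10, 13]; color 4: [9].
(χ(G) = 4 ≤ 4.)

Yes, G is 4-colorable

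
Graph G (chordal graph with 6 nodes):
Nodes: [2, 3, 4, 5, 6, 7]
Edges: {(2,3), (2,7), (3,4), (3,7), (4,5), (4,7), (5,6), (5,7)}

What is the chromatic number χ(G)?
Clique number ω(G) = 3 (lower bound: χ ≥ ω).
The clique on [2, 3, 7] has size 3, forcing χ ≥ 3, and the coloring below uses 3 colors, so χ(G) = 3.
A valid 3-coloring: color 1: [6, 7]; color 2: [2, 4]; color 3: [3, 5].

χ(G) = 3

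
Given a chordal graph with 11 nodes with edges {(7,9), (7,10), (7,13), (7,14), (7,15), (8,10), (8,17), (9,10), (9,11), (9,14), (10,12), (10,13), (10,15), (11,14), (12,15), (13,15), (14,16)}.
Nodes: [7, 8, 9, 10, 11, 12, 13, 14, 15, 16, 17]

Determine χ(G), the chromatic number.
Clique number ω(G) = 4 (lower bound: χ ≥ ω).
The clique on [7, 10, 13, 15] has size 4, forcing χ ≥ 4, and the coloring below uses 4 colors, so χ(G) = 4.
A valid 4-coloring: color 1: [10, 14, 17]; color 2: [7, 8, 11, 12, 16]; color 3: [9, 15]; color 4: [13].

χ(G) = 4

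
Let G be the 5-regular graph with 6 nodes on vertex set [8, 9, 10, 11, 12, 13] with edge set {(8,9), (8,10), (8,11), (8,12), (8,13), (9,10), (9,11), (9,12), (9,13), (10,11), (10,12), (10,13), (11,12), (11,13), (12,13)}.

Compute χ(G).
Clique number ω(G) = 6 (lower bound: χ ≥ ω).
The clique on [8, 9, 10, 11, 12, 13] has size 6, forcing χ ≥ 6, and the coloring below uses 6 colors, so χ(G) = 6.
A valid 6-coloring: color 1: [13]; color 2: [8]; color 3: [12]; color 4: [10]; color 5: [11]; color 6: [9].

χ(G) = 6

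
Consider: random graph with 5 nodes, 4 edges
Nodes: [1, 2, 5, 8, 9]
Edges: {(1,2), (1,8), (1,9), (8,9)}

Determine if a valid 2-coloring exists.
No, G is not 2-colorable

The clique on vertices [1, 8, 9] has size 3 > 2, so it alone needs 3 colors.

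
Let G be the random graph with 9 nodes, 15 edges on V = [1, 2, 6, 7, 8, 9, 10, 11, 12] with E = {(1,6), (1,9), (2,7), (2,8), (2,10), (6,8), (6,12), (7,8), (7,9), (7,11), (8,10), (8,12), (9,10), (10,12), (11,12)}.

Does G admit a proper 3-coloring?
Yes, G is 3-colorable

A valid 3-coloring: color 1: [1, 8, 11]; color 2: [6, 7, 10]; color 3: [2, 9, 12].
(χ(G) = 3 ≤ 3.)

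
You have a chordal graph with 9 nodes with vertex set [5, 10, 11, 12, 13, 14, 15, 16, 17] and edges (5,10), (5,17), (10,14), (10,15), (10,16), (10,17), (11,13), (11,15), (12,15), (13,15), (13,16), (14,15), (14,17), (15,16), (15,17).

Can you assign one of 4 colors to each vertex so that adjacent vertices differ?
A valid 4-coloring: color 1: [5, 15]; color 2: [10, 12, 13]; color 3: [11, 16, 17]; color 4: [14].
(χ(G) = 4 ≤ 4.)

Yes, G is 4-colorable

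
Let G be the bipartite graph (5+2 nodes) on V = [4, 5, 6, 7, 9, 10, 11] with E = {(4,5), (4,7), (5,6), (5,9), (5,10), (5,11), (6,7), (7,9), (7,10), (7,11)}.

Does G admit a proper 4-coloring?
A valid 4-coloring: color 1: [5, 7]; color 2: [4, 6, 9, 10, 11].
(χ(G) = 2 ≤ 4.)

Yes, G is 4-colorable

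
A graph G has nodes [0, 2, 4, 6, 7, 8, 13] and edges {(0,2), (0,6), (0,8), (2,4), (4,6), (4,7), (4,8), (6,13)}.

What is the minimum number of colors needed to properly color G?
χ(G) = 2

Clique number ω(G) = 2 (lower bound: χ ≥ ω).
The graph is bipartite (no odd cycle), so 2 colors suffice: χ(G) = 2.
A valid 2-coloring: color 1: [0, 4, 13]; color 2: [2, 6, 7, 8].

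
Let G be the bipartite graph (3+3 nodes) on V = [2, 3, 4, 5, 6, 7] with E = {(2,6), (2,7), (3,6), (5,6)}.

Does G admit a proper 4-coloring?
A valid 4-coloring: color 1: [4, 6, 7]; color 2: [2, 3, 5].
(χ(G) = 2 ≤ 4.)

Yes, G is 4-colorable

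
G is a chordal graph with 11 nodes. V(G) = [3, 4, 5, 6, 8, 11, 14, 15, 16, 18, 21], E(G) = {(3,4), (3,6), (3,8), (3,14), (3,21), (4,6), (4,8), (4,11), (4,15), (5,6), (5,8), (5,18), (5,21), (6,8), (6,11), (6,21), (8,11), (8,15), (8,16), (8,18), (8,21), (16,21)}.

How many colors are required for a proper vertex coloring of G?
Clique number ω(G) = 4 (lower bound: χ ≥ ω).
The clique on [4, 6, 8, 11] has size 4, forcing χ ≥ 4, and the coloring below uses 4 colors, so χ(G) = 4.
A valid 4-coloring: color 1: [8, 14]; color 2: [6, 15, 16, 18]; color 3: [3, 5, 11]; color 4: [4, 21].

χ(G) = 4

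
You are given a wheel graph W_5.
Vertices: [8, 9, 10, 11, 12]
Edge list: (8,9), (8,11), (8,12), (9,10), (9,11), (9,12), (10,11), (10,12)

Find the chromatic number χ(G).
χ(G) = 3

Clique number ω(G) = 3 (lower bound: χ ≥ ω).
The clique on [8, 9, 11] has size 3, forcing χ ≥ 3, and the coloring below uses 3 colors, so χ(G) = 3.
A valid 3-coloring: color 1: [9]; color 2: [8, 10]; color 3: [11, 12].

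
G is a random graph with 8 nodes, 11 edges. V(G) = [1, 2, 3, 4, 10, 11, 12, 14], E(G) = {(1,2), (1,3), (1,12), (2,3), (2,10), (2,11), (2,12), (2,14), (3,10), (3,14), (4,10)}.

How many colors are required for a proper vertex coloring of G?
Clique number ω(G) = 3 (lower bound: χ ≥ ω).
The clique on [1, 2, 3] has size 3, forcing χ ≥ 3, and the coloring below uses 3 colors, so χ(G) = 3.
A valid 3-coloring: color 1: [2, 4]; color 2: [3, 11, 12]; color 3: [1, 10, 14].

χ(G) = 3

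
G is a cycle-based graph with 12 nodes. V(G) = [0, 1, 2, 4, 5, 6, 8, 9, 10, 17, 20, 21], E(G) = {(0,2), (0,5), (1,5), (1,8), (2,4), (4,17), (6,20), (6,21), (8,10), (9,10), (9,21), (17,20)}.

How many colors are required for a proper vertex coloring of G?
χ(G) = 2

Clique number ω(G) = 2 (lower bound: χ ≥ ω).
The graph is bipartite (no odd cycle), so 2 colors suffice: χ(G) = 2.
A valid 2-coloring: color 1: [0, 1, 4, 10, 20, 21]; color 2: [2, 5, 6, 8, 9, 17].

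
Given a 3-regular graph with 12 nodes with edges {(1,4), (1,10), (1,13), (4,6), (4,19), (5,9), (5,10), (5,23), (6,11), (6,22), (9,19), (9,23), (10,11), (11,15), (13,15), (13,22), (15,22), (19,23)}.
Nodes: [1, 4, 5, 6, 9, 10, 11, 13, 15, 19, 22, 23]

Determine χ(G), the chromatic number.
χ(G) = 3

Clique number ω(G) = 3 (lower bound: χ ≥ ω).
The clique on [5, 9, 23] has size 3, forcing χ ≥ 3, and the coloring below uses 3 colors, so χ(G) = 3.
A valid 3-coloring: color 1: [1, 5, 6, 15, 19]; color 2: [4, 11, 13, 23]; color 3: [9, 10, 22].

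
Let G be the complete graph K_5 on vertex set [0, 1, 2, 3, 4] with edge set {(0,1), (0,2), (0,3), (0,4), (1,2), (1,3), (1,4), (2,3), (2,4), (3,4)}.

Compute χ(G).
Clique number ω(G) = 5 (lower bound: χ ≥ ω).
The clique on [0, 1, 2, 3, 4] has size 5, forcing χ ≥ 5, and the coloring below uses 5 colors, so χ(G) = 5.
A valid 5-coloring: color 1: [1]; color 2: [4]; color 3: [3]; color 4: [0]; color 5: [2].

χ(G) = 5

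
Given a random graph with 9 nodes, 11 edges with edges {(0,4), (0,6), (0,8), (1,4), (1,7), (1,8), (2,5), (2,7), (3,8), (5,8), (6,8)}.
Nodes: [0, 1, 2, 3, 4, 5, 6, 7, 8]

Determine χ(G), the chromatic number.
χ(G) = 3

Clique number ω(G) = 3 (lower bound: χ ≥ ω).
The clique on [0, 6, 8] has size 3, forcing χ ≥ 3, and the coloring below uses 3 colors, so χ(G) = 3.
A valid 3-coloring: color 1: [2, 4, 8]; color 2: [0, 1, 3, 5]; color 3: [6, 7].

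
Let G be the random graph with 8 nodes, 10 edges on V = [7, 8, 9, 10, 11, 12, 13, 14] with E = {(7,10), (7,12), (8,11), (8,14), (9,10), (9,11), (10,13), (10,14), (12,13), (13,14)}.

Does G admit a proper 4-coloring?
A valid 4-coloring: color 1: [10, 11, 12]; color 2: [7, 9, 14]; color 3: [8, 13].
(χ(G) = 3 ≤ 4.)

Yes, G is 4-colorable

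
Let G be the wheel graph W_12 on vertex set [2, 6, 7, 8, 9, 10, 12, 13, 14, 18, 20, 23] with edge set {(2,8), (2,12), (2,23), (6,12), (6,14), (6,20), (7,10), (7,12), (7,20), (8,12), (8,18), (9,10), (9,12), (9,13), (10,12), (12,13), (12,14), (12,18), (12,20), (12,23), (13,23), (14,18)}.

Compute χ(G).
χ(G) = 4

Clique number ω(G) = 3 (lower bound: χ ≥ ω).
Odd cycle [13, 9, 10, 7, 20, 6, 14, 18, 8, 2, 23] needs 3 colors (χ ≥ 3).
Vertex 12 is adjacent to every vertex of [2, 6, 7, 8, 9, 10, 13, 14, 18, 20, 23], which already need 3 colors among themselves, so 12 needs a new color (χ ≥ 4).
The coloring below uses 4 colors, so χ(G) = 4.
A valid 4-coloring: color 1: [12]; color 2: [2, 10, 13, 14, 20]; color 3: [6, 7, 9, 18, 23]; color 4: [8].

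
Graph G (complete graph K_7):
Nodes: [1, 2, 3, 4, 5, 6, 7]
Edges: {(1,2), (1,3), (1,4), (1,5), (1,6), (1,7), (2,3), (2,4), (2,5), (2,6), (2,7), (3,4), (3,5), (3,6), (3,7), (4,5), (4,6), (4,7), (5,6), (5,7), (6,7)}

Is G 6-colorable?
No, G is not 6-colorable

The clique on vertices [1, 2, 3, 4, 5, 6, 7] has size 7 > 6, so it alone needs 7 colors.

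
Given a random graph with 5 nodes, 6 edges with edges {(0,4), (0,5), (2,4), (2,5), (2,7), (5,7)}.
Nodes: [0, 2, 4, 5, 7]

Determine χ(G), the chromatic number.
Clique number ω(G) = 3 (lower bound: χ ≥ ω).
The clique on [2, 5, 7] has size 3, forcing χ ≥ 3, and the coloring below uses 3 colors, so χ(G) = 3.
A valid 3-coloring: color 1: [4, 5]; color 2: [0, 2]; color 3: [7].

χ(G) = 3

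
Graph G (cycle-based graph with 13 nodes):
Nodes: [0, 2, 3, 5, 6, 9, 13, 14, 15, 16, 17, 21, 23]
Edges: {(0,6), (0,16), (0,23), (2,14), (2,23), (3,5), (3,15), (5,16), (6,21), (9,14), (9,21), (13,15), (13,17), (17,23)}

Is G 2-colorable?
Odd cycle [2, 14, 9, 21, 6, 0, 23] needs 3 colors (χ ≥ 3).
Hence χ(G) ≥ 3 > 2, so no proper 2-coloring exists.

No, G is not 2-colorable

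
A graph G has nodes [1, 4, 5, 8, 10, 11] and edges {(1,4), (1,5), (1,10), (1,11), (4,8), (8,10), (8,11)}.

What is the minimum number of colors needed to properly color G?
χ(G) = 2

Clique number ω(G) = 2 (lower bound: χ ≥ ω).
The graph is bipartite (no odd cycle), so 2 colors suffice: χ(G) = 2.
A valid 2-coloring: color 1: [1, 8]; color 2: [4, 5, 10, 11].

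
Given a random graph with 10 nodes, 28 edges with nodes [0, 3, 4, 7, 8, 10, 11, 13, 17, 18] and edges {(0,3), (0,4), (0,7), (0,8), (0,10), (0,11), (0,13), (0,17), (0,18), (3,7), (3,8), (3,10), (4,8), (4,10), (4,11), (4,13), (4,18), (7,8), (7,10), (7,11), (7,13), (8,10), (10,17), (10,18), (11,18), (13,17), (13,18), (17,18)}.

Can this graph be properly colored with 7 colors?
A valid 7-coloring: color 1: [0]; color 2: [10, 11, 13]; color 3: [4, 7, 17]; color 4: [8, 18]; color 5: [3].
(χ(G) = 5 ≤ 7.)

Yes, G is 7-colorable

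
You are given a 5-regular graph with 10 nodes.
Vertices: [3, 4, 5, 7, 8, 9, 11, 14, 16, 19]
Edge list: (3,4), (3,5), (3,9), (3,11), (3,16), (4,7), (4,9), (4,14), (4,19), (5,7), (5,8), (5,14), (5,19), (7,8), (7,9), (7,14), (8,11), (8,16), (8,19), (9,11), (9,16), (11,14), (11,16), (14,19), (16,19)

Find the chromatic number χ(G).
χ(G) = 4

Clique number ω(G) = 4 (lower bound: χ ≥ ω).
The clique on [3, 9, 11, 16] has size 4, forcing χ ≥ 4, and the coloring below uses 4 colors, so χ(G) = 4.
A valid 4-coloring: color 1: [3, 7, 19]; color 2: [8, 9, 14]; color 3: [4, 5, 11]; color 4: [16].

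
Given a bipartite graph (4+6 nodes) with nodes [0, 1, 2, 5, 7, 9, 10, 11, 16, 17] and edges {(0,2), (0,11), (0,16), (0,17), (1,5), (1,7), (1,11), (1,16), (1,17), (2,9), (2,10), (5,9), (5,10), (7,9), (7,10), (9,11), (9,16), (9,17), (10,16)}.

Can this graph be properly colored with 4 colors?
Yes, G is 4-colorable

A valid 4-coloring: color 1: [0, 1, 9, 10]; color 2: [2, 5, 7, 11, 16, 17].
(χ(G) = 2 ≤ 4.)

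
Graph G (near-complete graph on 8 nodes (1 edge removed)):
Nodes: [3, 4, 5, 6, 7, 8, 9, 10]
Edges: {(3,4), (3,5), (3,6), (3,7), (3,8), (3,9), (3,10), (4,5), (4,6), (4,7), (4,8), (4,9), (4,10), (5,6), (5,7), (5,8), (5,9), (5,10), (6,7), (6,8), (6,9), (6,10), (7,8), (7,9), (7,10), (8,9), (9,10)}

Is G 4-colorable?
The clique on vertices [3, 4, 5, 6, 7, 8, 9] has size 7 > 4, so it alone needs 7 colors.

No, G is not 4-colorable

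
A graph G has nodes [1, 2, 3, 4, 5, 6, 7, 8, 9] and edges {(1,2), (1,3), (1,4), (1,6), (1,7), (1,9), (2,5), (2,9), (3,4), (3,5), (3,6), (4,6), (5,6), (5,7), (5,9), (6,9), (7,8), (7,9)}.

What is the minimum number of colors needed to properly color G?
Clique number ω(G) = 4 (lower bound: χ ≥ ω).
The clique on [1, 3, 4, 6] has size 4, forcing χ ≥ 4, and the coloring below uses 4 colors, so χ(G) = 4.
A valid 4-coloring: color 1: [1, 5, 8]; color 2: [3, 9]; color 3: [2, 6, 7]; color 4: [4].

χ(G) = 4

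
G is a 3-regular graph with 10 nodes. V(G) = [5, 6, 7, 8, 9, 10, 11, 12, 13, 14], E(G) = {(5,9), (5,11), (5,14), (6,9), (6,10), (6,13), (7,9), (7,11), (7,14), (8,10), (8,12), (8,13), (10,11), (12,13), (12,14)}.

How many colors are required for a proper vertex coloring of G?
Clique number ω(G) = 3 (lower bound: χ ≥ ω).
The clique on [8, 12, 13] has size 3, forcing χ ≥ 3, and the coloring below uses 3 colors, so χ(G) = 3.
A valid 3-coloring: color 1: [8, 9, 11, 14]; color 2: [5, 6, 7, 12]; color 3: [10, 13].

χ(G) = 3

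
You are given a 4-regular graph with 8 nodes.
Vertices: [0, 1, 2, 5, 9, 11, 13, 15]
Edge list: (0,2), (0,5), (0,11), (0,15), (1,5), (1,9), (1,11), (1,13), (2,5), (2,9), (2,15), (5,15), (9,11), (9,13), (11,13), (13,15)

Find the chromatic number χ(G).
Clique number ω(G) = 4 (lower bound: χ ≥ ω).
The clique on [0, 2, 5, 15] has size 4, forcing χ ≥ 4, and the coloring below uses 4 colors, so χ(G) = 4.
A valid 4-coloring: color 1: [5, 13]; color 2: [0, 9]; color 3: [2, 11]; color 4: [1, 15].

χ(G) = 4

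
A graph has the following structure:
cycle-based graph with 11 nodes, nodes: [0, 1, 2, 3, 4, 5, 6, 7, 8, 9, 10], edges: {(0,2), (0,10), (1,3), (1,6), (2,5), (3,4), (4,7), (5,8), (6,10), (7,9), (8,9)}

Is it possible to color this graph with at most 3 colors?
A valid 3-coloring: color 1: [1, 2, 4, 8, 10]; color 2: [0, 3, 5, 6, 9]; color 3: [7].
(χ(G) = 3 ≤ 3.)

Yes, G is 3-colorable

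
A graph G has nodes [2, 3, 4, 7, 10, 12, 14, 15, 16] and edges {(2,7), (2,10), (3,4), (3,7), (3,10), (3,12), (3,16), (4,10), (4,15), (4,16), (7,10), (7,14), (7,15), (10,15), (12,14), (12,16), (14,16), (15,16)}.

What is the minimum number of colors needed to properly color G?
Clique number ω(G) = 3 (lower bound: χ ≥ ω).
The clique on [2, 7, 10] has size 3, forcing χ ≥ 3, and the coloring below uses 3 colors, so χ(G) = 3.
A valid 3-coloring: color 1: [4, 7, 12]; color 2: [2, 3, 14, 15]; color 3: [10, 16].

χ(G) = 3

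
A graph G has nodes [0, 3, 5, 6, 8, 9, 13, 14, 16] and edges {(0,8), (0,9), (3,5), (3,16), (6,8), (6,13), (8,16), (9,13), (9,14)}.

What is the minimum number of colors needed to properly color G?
Clique number ω(G) = 2 (lower bound: χ ≥ ω).
Odd cycle [9, 0, 8, 6, 13] needs 3 colors (χ ≥ 3).
The coloring below uses 3 colors, so χ(G) = 3.
A valid 3-coloring: color 1: [3, 8, 9]; color 2: [0, 5, 6, 14, 16]; color 3: [13].

χ(G) = 3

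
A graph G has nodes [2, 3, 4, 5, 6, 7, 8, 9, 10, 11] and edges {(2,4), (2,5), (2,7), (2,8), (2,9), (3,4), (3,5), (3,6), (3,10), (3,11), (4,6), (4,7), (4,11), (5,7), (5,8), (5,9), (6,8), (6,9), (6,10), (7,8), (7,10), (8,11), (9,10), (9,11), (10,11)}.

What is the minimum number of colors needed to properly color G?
χ(G) = 4

Clique number ω(G) = 4 (lower bound: χ ≥ ω).
The clique on [2, 5, 7, 8] has size 4, forcing χ ≥ 4, and the coloring below uses 4 colors, so χ(G) = 4.
A valid 4-coloring: color 1: [4, 5, 10]; color 2: [2, 6, 11]; color 3: [3, 7, 9]; color 4: [8].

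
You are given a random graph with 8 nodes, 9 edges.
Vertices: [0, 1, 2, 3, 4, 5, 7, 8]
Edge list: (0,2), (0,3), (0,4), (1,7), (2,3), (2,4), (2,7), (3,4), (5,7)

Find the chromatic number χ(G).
Clique number ω(G) = 4 (lower bound: χ ≥ ω).
The clique on [0, 2, 3, 4] has size 4, forcing χ ≥ 4, and the coloring below uses 4 colors, so χ(G) = 4.
A valid 4-coloring: color 1: [1, 2, 5, 8]; color 2: [3, 7]; color 3: [4]; color 4: [0].

χ(G) = 4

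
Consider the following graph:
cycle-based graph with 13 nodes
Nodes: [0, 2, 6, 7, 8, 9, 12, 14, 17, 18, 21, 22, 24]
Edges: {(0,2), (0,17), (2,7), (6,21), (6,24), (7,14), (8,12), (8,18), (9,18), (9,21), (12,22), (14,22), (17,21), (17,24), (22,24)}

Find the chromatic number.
Clique number ω(G) = 2 (lower bound: χ ≥ ω).
Odd cycle [14, 22, 24, 17, 0, 2, 7] needs 3 colors (χ ≥ 3).
The coloring below uses 3 colors, so χ(G) = 3.
A valid 3-coloring: color 1: [6, 7, 8, 9, 17, 22]; color 2: [2, 12, 14, 18, 21, 24]; color 3: [0].

χ(G) = 3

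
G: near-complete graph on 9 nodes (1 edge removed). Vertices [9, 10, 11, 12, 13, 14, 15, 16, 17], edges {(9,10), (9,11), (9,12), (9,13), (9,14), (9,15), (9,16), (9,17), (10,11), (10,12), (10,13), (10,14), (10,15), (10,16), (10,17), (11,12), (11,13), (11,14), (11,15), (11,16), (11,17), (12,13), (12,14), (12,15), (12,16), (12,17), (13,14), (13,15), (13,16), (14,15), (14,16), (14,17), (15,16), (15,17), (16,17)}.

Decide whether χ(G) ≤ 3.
No, G is not 3-colorable

The clique on vertices [9, 10, 11, 12, 14, 15, 16, 17] has size 8 > 3, so it alone needs 8 colors.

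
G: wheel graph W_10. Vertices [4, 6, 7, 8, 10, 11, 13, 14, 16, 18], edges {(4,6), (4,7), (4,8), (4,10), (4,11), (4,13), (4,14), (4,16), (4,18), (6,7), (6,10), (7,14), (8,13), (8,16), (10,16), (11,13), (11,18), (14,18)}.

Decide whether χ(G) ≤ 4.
Yes, G is 4-colorable

A valid 4-coloring: color 1: [4]; color 2: [6, 11, 14, 16]; color 3: [7, 10, 13, 18]; color 4: [8].
(χ(G) = 4 ≤ 4.)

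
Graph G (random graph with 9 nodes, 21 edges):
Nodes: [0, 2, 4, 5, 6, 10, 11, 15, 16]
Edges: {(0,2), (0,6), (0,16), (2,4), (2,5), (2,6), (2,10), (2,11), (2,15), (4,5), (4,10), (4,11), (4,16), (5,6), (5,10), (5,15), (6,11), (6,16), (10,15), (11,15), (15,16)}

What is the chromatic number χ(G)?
χ(G) = 4

Clique number ω(G) = 4 (lower bound: χ ≥ ω).
The clique on [2, 4, 5, 10] has size 4, forcing χ ≥ 4, and the coloring below uses 4 colors, so χ(G) = 4.
A valid 4-coloring: color 1: [2, 16]; color 2: [4, 6, 15]; color 3: [0, 5, 11]; color 4: [10].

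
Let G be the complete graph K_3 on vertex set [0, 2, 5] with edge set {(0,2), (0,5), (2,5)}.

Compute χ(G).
χ(G) = 3

Clique number ω(G) = 3 (lower bound: χ ≥ ω).
The clique on [0, 2, 5] has size 3, forcing χ ≥ 3, and the coloring below uses 3 colors, so χ(G) = 3.
A valid 3-coloring: color 1: [5]; color 2: [2]; color 3: [0].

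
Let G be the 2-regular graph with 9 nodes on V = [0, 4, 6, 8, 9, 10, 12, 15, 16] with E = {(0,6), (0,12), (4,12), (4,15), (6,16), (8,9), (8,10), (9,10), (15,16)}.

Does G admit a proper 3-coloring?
Yes, G is 3-colorable

A valid 3-coloring: color 1: [6, 8, 12, 15]; color 2: [0, 4, 9, 16]; color 3: [10].
(χ(G) = 3 ≤ 3.)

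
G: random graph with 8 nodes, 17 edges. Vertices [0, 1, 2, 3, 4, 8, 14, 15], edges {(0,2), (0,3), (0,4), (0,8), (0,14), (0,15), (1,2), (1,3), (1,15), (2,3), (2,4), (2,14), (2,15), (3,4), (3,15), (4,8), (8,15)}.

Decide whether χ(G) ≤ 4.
A valid 4-coloring: color 1: [0, 1]; color 2: [2, 8]; color 3: [3, 14]; color 4: [4, 15].
(χ(G) = 4 ≤ 4.)

Yes, G is 4-colorable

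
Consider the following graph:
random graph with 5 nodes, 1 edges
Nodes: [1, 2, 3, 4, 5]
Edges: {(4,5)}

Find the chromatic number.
Clique number ω(G) = 2 (lower bound: χ ≥ ω).
The graph is bipartite (no odd cycle), so 2 colors suffice: χ(G) = 2.
A valid 2-coloring: color 1: [1, 2, 3, 5]; color 2: [4].

χ(G) = 2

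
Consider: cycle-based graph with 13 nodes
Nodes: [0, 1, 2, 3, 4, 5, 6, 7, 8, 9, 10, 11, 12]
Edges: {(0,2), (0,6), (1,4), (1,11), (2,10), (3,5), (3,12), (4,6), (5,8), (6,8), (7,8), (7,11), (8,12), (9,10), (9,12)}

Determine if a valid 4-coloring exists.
Yes, G is 4-colorable

A valid 4-coloring: color 1: [0, 3, 4, 8, 10, 11]; color 2: [1, 2, 5, 6, 7, 12]; color 3: [9].
(χ(G) = 3 ≤ 4.)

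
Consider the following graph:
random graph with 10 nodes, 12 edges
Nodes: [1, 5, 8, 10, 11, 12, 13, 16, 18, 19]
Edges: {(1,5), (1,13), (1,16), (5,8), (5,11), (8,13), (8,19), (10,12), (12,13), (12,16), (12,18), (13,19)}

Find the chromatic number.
χ(G) = 3

Clique number ω(G) = 3 (lower bound: χ ≥ ω).
The clique on [8, 13, 19] has size 3, forcing χ ≥ 3, and the coloring below uses 3 colors, so χ(G) = 3.
A valid 3-coloring: color 1: [1, 8, 11, 12]; color 2: [5, 10, 13, 16, 18]; color 3: [19].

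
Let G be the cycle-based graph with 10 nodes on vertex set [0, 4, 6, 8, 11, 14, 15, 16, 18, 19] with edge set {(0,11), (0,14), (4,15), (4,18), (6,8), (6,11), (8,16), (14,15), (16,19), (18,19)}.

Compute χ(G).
Clique number ω(G) = 2 (lower bound: χ ≥ ω).
The graph is bipartite (no odd cycle), so 2 colors suffice: χ(G) = 2.
A valid 2-coloring: color 1: [0, 6, 15, 16, 18]; color 2: [4, 8, 11, 14, 19].

χ(G) = 2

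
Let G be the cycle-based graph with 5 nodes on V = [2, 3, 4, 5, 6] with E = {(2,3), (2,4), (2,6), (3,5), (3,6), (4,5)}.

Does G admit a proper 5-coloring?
Yes, G is 5-colorable

A valid 5-coloring: color 1: [3, 4]; color 2: [2, 5]; color 3: [6].
(χ(G) = 3 ≤ 5.)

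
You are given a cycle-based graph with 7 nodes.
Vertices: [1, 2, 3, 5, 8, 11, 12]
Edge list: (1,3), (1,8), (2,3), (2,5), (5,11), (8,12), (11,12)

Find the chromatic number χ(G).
Clique number ω(G) = 2 (lower bound: χ ≥ ω).
Odd cycle [3, 1, 8, 12, 11, 5, 2] needs 3 colors (χ ≥ 3).
The coloring below uses 3 colors, so χ(G) = 3.
A valid 3-coloring: color 1: [3, 5, 8]; color 2: [1, 2, 12]; color 3: [11].

χ(G) = 3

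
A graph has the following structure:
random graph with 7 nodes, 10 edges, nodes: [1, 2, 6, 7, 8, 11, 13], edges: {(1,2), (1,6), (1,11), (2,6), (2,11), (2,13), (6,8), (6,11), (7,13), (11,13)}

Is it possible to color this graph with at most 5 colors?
Yes, G is 5-colorable

A valid 5-coloring: color 1: [2, 7, 8]; color 2: [11]; color 3: [6, 13]; color 4: [1].
(χ(G) = 4 ≤ 5.)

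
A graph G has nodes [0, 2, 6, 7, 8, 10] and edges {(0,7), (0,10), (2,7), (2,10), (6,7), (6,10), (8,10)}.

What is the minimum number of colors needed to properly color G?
Clique number ω(G) = 2 (lower bound: χ ≥ ω).
The graph is bipartite (no odd cycle), so 2 colors suffice: χ(G) = 2.
A valid 2-coloring: color 1: [7, 10]; color 2: [0, 2, 6, 8].

χ(G) = 2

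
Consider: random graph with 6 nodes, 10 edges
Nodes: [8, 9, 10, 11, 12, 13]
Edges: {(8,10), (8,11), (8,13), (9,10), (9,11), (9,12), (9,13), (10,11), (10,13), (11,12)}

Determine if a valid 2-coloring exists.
No, G is not 2-colorable

The clique on vertices [8, 10, 11] has size 3 > 2, so it alone needs 3 colors.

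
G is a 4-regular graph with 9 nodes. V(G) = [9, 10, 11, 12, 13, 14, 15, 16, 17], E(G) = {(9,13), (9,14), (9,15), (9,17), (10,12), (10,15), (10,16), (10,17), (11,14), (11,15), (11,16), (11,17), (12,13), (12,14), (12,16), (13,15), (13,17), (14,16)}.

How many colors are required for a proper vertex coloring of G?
Clique number ω(G) = 3 (lower bound: χ ≥ ω).
The clique on [9, 13, 17] has size 3, forcing χ ≥ 3, and the coloring below uses 3 colors, so χ(G) = 3.
A valid 3-coloring: color 1: [15, 16, 17]; color 2: [9, 11, 12]; color 3: [10, 13, 14].

χ(G) = 3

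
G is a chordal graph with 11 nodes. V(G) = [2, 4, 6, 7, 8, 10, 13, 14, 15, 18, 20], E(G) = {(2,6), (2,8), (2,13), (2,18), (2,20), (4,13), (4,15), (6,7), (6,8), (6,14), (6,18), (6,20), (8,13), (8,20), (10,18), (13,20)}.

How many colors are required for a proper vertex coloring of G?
Clique number ω(G) = 4 (lower bound: χ ≥ ω).
The clique on [2, 6, 8, 20] has size 4, forcing χ ≥ 4, and the coloring below uses 4 colors, so χ(G) = 4.
A valid 4-coloring: color 1: [6, 10, 13, 15]; color 2: [2, 4, 7, 14]; color 3: [18, 20]; color 4: [8].

χ(G) = 4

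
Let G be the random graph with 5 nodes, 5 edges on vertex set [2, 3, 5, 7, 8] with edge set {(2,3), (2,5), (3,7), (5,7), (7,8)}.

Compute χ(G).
χ(G) = 2

Clique number ω(G) = 2 (lower bound: χ ≥ ω).
The graph is bipartite (no odd cycle), so 2 colors suffice: χ(G) = 2.
A valid 2-coloring: color 1: [2, 7]; color 2: [3, 5, 8].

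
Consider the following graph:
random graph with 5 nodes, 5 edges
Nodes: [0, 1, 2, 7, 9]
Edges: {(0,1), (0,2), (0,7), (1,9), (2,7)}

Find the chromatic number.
Clique number ω(G) = 3 (lower bound: χ ≥ ω).
The clique on [0, 2, 7] has size 3, forcing χ ≥ 3, and the coloring below uses 3 colors, so χ(G) = 3.
A valid 3-coloring: color 1: [0, 9]; color 2: [1, 7]; color 3: [2].

χ(G) = 3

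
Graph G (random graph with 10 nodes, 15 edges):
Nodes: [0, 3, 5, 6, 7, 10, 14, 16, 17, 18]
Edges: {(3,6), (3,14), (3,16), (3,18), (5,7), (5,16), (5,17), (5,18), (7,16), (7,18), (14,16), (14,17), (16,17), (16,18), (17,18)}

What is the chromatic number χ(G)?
Clique number ω(G) = 4 (lower bound: χ ≥ ω).
The clique on [5, 16, 17, 18] has size 4, forcing χ ≥ 4, and the coloring below uses 4 colors, so χ(G) = 4.
A valid 4-coloring: color 1: [0, 6, 10, 16]; color 2: [14, 18]; color 3: [3, 7, 17]; color 4: [5].

χ(G) = 4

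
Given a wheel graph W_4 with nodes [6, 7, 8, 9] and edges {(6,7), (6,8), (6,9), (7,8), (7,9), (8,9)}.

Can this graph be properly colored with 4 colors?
A valid 4-coloring: color 1: [9]; color 2: [6]; color 3: [8]; color 4: [7].
(χ(G) = 4 ≤ 4.)

Yes, G is 4-colorable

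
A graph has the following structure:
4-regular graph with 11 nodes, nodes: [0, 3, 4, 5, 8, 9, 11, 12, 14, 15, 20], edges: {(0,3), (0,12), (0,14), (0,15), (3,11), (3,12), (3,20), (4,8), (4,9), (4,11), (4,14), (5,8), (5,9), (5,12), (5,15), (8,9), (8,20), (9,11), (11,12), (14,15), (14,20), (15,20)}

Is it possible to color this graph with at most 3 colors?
No, G is not 3-colorable

Suppose a proper 3-coloring c exists. The clique [0, 3, 12] takes 3 distinct colors; by symmetry let c(0) = 1, c(3) = 2, c(12) = 3.
- Vertex 11: neighbors [3, 12] already have colors [2, 3] ⇒ c(11) = 1.
- Vertex 4: neighbors [11] already have colors [1]; try each remaining color.
- Case c(4) = 2:
  - Vertex 9: neighbors [11, 4] already have colors [1, 2] ⇒ c(9) = 3.
  - Vertex 8: neighbors [4, 9] already have colors [2, 3] ⇒ c(8) = 1.
  - Vertex 14: neighbors [0, 4] already have colors [1, 2] ⇒ c(14) = 3.
  - Vertex 20: neighbors [8, 3, 14] already have colors [1, 2, 3] — all 3 colors blocked. Contradiction.
- Case c(4) = 3:
  - Vertex 9: neighbors [11, 4] already have colors [1, 3] ⇒ c(9) = 2.
  - Vertex 5: neighbors [9, 12] already have colors [2, 3] ⇒ c(5) = 1.
  - Vertex 8: neighbors [5, 9, 4] already have colors [1, 2, 3] — all 3 colors blocked. Contradiction.
Every case ends in a contradiction, so G has no proper 3-coloring (χ ≥ 4).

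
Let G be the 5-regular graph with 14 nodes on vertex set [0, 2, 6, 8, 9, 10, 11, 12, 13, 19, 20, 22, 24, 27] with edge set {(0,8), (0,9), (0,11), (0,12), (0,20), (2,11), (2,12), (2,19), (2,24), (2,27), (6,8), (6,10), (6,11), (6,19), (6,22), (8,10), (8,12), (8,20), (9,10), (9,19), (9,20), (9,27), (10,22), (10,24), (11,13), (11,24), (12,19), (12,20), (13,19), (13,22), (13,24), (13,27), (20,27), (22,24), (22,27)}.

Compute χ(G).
χ(G) = 4

Clique number ω(G) = 4 (lower bound: χ ≥ ω).
The clique on [0, 8, 12, 20] has size 4, forcing χ ≥ 4, and the coloring below uses 4 colors, so χ(G) = 4.
A valid 4-coloring: color 1: [2, 8, 9, 22]; color 2: [0, 19, 24, 27]; color 3: [6, 12, 13]; color 4: [10, 11, 20].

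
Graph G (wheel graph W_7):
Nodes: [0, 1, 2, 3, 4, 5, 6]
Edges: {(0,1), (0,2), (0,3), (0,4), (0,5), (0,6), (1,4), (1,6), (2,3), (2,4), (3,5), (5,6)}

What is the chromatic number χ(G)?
Clique number ω(G) = 3 (lower bound: χ ≥ ω).
The clique on [0, 1, 4] has size 3, forcing χ ≥ 3, and the coloring below uses 3 colors, so χ(G) = 3.
A valid 3-coloring: color 1: [0]; color 2: [1, 2, 5]; color 3: [3, 4, 6].

χ(G) = 3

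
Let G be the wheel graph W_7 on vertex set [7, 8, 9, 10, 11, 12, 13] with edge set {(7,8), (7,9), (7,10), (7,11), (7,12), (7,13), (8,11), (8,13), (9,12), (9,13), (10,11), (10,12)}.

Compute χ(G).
χ(G) = 3

Clique number ω(G) = 3 (lower bound: χ ≥ ω).
The clique on [7, 8, 11] has size 3, forcing χ ≥ 3, and the coloring below uses 3 colors, so χ(G) = 3.
A valid 3-coloring: color 1: [7]; color 2: [11, 12, 13]; color 3: [8, 9, 10].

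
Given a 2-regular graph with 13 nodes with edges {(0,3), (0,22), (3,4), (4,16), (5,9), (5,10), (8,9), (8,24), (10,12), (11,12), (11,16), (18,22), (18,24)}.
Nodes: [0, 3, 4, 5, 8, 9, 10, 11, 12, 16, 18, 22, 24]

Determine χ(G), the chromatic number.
χ(G) = 3

Clique number ω(G) = 2 (lower bound: χ ≥ ω).
Odd cycle [12, 10, 5, 9, 8, 24, 18, 22, 0, 3, 4, 16, 11] needs 3 colors (χ ≥ 3).
The coloring below uses 3 colors, so χ(G) = 3.
A valid 3-coloring: color 1: [3, 9, 12, 16, 22, 24]; color 2: [0, 4, 5, 8, 11, 18]; color 3: [10].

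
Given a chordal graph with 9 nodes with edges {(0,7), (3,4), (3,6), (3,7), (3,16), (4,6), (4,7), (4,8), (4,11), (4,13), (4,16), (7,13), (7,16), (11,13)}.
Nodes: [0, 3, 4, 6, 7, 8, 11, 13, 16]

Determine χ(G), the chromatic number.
χ(G) = 4

Clique number ω(G) = 4 (lower bound: χ ≥ ω).
The clique on [3, 4, 7, 16] has size 4, forcing χ ≥ 4, and the coloring below uses 4 colors, so χ(G) = 4.
A valid 4-coloring: color 1: [0, 4]; color 2: [6, 7, 8, 11]; color 3: [3, 13]; color 4: [16].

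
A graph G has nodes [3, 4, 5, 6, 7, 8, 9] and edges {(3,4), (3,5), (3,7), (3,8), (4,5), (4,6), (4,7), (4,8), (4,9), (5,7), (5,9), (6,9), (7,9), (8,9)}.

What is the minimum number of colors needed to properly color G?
Clique number ω(G) = 4 (lower bound: χ ≥ ω).
The clique on [4, 5, 7, 9] has size 4, forcing χ ≥ 4, and the coloring below uses 4 colors, so χ(G) = 4.
A valid 4-coloring: color 1: [4]; color 2: [3, 9]; color 3: [6, 7, 8]; color 4: [5].

χ(G) = 4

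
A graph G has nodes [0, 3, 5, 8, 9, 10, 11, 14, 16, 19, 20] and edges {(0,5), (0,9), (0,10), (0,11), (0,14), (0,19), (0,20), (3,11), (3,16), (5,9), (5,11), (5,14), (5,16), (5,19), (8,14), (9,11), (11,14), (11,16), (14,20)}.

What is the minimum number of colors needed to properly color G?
Clique number ω(G) = 4 (lower bound: χ ≥ ω).
The clique on [0, 5, 9, 11] has size 4, forcing χ ≥ 4, and the coloring below uses 4 colors, so χ(G) = 4.
A valid 4-coloring: color 1: [0, 8, 16]; color 2: [10, 11, 19, 20]; color 3: [3, 5]; color 4: [9, 14].

χ(G) = 4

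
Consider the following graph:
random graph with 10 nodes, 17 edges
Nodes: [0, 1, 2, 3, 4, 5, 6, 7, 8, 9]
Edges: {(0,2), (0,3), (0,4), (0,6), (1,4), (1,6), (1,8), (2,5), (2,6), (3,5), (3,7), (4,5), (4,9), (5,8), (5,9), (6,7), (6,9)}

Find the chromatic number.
χ(G) = 3

Clique number ω(G) = 3 (lower bound: χ ≥ ω).
The clique on [0, 2, 6] has size 3, forcing χ ≥ 3, and the coloring below uses 3 colors, so χ(G) = 3.
A valid 3-coloring: color 1: [5, 6]; color 2: [0, 1, 7, 9]; color 3: [2, 3, 4, 8].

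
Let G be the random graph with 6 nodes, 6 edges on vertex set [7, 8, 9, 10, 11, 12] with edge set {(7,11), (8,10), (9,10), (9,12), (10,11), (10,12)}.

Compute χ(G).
χ(G) = 3

Clique number ω(G) = 3 (lower bound: χ ≥ ω).
The clique on [9, 10, 12] has size 3, forcing χ ≥ 3, and the coloring below uses 3 colors, so χ(G) = 3.
A valid 3-coloring: color 1: [7, 10]; color 2: [8, 11, 12]; color 3: [9].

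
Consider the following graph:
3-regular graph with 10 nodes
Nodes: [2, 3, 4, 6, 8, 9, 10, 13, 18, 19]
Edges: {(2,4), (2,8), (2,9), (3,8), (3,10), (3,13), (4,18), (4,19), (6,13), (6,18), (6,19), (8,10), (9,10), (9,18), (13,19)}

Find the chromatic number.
Clique number ω(G) = 3 (lower bound: χ ≥ ω).
The clique on [3, 8, 10] has size 3, forcing χ ≥ 3, and the coloring below uses 3 colors, so χ(G) = 3.
A valid 3-coloring: color 1: [4, 6, 8, 9]; color 2: [2, 10, 13, 18]; color 3: [3, 19].

χ(G) = 3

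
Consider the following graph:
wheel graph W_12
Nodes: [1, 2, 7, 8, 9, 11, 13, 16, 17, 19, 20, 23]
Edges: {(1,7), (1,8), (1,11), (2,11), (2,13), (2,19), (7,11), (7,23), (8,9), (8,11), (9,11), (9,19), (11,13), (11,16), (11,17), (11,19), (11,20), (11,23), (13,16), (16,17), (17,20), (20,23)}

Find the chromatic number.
Clique number ω(G) = 3 (lower bound: χ ≥ ω).
Odd cycle [20, 17, 16, 13, 2, 19, 9, 8, 1, 7, 23] needs 3 colors (χ ≥ 3).
Vertex 11 is adjacent to every vertex of [1, 2, 7, 8, 9, 13, 16, 17, 19, 20, 23], which already need 3 colors among themselves, so 11 needs a new color (χ ≥ 4).
The coloring below uses 4 colors, so χ(G) = 4.
A valid 4-coloring: color 1: [11]; color 2: [2, 7, 9, 16, 20]; color 3: [8, 13, 17, 19, 23]; color 4: [1].

χ(G) = 4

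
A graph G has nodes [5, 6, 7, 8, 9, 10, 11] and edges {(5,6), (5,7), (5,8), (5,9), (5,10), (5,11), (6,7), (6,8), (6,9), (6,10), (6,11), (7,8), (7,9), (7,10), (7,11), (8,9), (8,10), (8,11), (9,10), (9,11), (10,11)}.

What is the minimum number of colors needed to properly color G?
Clique number ω(G) = 7 (lower bound: χ ≥ ω).
The clique on [5, 6, 7, 8, 9, 10, 11] has size 7, forcing χ ≥ 7, and the coloring below uses 7 colors, so χ(G) = 7.
A valid 7-coloring: color 1: [9]; color 2: [10]; color 3: [5]; color 4: [8]; color 5: [7]; color 6: [11]; color 7: [6].

χ(G) = 7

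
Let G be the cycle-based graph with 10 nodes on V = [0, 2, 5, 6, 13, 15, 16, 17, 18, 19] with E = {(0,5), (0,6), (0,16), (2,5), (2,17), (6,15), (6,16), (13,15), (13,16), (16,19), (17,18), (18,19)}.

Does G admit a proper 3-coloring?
Yes, G is 3-colorable

A valid 3-coloring: color 1: [2, 15, 16, 18]; color 2: [0, 13, 17, 19]; color 3: [5, 6].
(χ(G) = 3 ≤ 3.)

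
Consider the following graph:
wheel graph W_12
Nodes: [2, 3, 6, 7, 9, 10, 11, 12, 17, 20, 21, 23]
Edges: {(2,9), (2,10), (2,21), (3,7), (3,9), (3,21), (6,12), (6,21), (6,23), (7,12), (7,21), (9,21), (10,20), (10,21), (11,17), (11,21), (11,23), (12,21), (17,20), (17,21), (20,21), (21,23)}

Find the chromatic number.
Clique number ω(G) = 3 (lower bound: χ ≥ ω).
Odd cycle [17, 11, 23, 6, 12, 7, 3, 9, 2, 10, 20] needs 3 colors (χ ≥ 3).
Vertex 21 is adjacent to every vertex of [2, 3, 6, 7, 9, 10, 11, 12, 17, 20, 23], which already need 3 colors among themselves, so 21 needs a new color (χ ≥ 4).
The coloring below uses 4 colors, so χ(G) = 4.
A valid 4-coloring: color 1: [21]; color 2: [3, 10, 12, 17, 23]; color 3: [6, 7, 9, 11, 20]; color 4: [2].

χ(G) = 4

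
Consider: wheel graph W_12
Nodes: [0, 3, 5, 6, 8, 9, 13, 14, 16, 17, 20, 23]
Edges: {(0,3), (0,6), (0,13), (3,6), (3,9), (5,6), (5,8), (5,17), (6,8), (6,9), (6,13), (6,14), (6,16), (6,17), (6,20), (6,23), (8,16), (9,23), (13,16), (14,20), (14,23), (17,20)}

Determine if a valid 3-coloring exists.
No, G is not 3-colorable

Odd cycle [9, 3, 0, 13, 16, 8, 5, 17, 20, 14, 23] needs 3 colors (χ ≥ 3).
Vertex 6 is adjacent to every vertex of [0, 3, 5, 8, 9, 13, 14, 16, 17, 20, 23], which already need 3 colors among themselves, so 6 needs a new color (χ ≥ 4).
Hence χ(G) ≥ 4 > 3, so no proper 3-coloring exists.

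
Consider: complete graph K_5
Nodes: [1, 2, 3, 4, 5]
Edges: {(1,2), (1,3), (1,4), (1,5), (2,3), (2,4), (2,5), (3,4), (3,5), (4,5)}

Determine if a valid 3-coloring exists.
No, G is not 3-colorable

The clique on vertices [1, 2, 3, 4, 5] has size 5 > 3, so it alone needs 5 colors.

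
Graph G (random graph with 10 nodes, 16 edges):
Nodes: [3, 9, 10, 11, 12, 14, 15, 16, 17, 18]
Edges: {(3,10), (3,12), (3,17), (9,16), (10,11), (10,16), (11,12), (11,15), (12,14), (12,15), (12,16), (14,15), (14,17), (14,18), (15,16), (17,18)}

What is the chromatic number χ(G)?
χ(G) = 3

Clique number ω(G) = 3 (lower bound: χ ≥ ω).
The clique on [12, 15, 16] has size 3, forcing χ ≥ 3, and the coloring below uses 3 colors, so χ(G) = 3.
A valid 3-coloring: color 1: [9, 10, 12, 17]; color 2: [3, 11, 14, 16]; color 3: [15, 18].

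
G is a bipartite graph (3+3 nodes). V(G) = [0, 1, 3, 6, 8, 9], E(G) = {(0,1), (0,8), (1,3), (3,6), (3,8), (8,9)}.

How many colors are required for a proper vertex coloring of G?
Clique number ω(G) = 2 (lower bound: χ ≥ ω).
The graph is bipartite (no odd cycle), so 2 colors suffice: χ(G) = 2.
A valid 2-coloring: color 1: [0, 3, 9]; color 2: [1, 6, 8].

χ(G) = 2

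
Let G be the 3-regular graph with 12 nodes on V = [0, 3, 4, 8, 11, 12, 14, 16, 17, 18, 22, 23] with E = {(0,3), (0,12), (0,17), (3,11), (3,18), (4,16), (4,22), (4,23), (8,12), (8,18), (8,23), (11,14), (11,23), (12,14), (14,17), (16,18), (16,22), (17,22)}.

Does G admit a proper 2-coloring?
The clique on vertices [4, 16, 22] has size 3 > 2, so it alone needs 3 colors.

No, G is not 2-colorable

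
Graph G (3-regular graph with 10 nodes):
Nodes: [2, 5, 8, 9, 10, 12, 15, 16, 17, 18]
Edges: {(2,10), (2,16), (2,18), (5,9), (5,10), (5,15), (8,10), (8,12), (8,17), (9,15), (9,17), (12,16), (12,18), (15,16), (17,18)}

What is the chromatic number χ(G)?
χ(G) = 3

Clique number ω(G) = 3 (lower bound: χ ≥ ω).
The clique on [5, 9, 15] has size 3, forcing χ ≥ 3, and the coloring below uses 3 colors, so χ(G) = 3.
A valid 3-coloring: color 1: [2, 5, 12, 17]; color 2: [9, 10, 16, 18]; color 3: [8, 15].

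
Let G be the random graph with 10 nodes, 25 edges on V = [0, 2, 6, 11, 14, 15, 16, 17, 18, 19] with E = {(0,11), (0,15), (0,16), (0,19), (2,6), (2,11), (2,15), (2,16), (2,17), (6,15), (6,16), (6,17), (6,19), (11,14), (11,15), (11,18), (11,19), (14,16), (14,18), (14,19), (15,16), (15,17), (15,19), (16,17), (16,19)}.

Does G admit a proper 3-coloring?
The clique on vertices [2, 6, 15, 16, 17] has size 5 > 3, so it alone needs 5 colors.

No, G is not 3-colorable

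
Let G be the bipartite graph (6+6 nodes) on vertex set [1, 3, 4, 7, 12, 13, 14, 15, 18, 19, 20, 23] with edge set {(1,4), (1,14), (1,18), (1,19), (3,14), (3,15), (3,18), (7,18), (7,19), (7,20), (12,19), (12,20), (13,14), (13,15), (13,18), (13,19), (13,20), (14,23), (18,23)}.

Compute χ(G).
χ(G) = 2

Clique number ω(G) = 2 (lower bound: χ ≥ ω).
The graph is bipartite (no odd cycle), so 2 colors suffice: χ(G) = 2.
A valid 2-coloring: color 1: [1, 3, 7, 12, 13, 23]; color 2: [4, 14, 15, 18, 19, 20].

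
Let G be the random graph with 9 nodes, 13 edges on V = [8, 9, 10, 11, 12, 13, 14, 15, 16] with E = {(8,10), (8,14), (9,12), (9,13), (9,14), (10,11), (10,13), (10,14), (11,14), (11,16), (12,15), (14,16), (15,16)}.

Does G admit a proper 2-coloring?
The clique on vertices [11, 14, 16] has size 3 > 2, so it alone needs 3 colors.

No, G is not 2-colorable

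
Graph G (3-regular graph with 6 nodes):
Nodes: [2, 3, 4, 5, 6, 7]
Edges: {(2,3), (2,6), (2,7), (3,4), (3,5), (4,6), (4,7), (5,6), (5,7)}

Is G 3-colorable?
A valid 3-coloring: color 1: [2, 4, 5]; color 2: [3, 6, 7].
(χ(G) = 2 ≤ 3.)

Yes, G is 3-colorable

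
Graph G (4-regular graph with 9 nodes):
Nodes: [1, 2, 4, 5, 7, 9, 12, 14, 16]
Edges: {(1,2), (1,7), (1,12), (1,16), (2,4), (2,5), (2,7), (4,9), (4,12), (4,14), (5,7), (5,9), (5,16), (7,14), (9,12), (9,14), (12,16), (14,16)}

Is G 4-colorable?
A valid 4-coloring: color 1: [5, 12, 14]; color 2: [2, 9, 16]; color 3: [1, 4]; color 4: [7].
(χ(G) = 3 ≤ 4.)

Yes, G is 4-colorable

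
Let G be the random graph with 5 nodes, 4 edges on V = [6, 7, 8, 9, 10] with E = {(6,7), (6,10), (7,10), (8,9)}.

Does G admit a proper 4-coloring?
A valid 4-coloring: color 1: [6, 8]; color 2: [7, 9]; color 3: [10].
(χ(G) = 3 ≤ 4.)

Yes, G is 4-colorable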